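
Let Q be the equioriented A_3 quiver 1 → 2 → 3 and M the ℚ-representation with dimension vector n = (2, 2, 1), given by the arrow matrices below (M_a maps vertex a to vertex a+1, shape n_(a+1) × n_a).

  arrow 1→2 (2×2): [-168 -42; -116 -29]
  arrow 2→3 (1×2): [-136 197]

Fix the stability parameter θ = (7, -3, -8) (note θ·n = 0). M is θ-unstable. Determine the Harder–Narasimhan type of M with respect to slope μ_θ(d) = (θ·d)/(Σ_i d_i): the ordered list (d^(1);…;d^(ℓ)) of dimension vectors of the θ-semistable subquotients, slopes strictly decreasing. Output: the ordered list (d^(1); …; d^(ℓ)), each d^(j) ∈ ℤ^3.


Via rank(M_{q-1}∘⋯∘M_p): M ≅ I[1,1], I[1,3], I[2,2].
μ_θ-semistable layers: μ^(1)=7; μ^(2)=-4/3; μ^(3)=-3

((1, 0, 0); (1, 1, 1); (0, 1, 0))


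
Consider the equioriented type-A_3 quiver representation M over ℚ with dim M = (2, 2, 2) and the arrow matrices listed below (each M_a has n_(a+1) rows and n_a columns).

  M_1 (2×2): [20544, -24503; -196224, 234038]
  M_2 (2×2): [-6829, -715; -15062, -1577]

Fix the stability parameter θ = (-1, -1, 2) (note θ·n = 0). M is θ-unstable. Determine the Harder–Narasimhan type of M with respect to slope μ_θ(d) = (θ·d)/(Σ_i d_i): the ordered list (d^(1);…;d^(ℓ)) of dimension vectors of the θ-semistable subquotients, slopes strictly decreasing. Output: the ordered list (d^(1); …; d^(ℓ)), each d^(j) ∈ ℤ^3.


Interval decomposition of M: I[1,1], I[1,3], I[2,3].
HN type (ℓ=2): μ^(1)=2; μ^(2)=-1

((0, 0, 2); (2, 2, 0))


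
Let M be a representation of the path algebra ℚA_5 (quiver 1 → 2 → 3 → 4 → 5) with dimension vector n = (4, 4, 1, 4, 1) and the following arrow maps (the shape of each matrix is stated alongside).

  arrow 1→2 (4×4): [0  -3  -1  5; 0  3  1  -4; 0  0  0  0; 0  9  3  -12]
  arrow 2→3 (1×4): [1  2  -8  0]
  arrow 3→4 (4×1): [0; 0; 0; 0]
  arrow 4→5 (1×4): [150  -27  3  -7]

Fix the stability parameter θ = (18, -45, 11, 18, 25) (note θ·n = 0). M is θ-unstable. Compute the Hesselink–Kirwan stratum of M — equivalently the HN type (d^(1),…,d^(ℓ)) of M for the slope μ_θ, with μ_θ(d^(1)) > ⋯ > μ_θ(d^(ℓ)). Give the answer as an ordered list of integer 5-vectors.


Interval decomposition of M: I[1,1]^2, I[1,2], I[1,3], I[2,2]^2, I[4,4]^3, I[4,5].
HN type (ℓ=5): μ^(1)=25; μ^(2)=18; μ^(3)=11; μ^(4)=-27/2; μ^(5)=-45

((0, 0, 0, 0, 1); (2, 0, 0, 4, 0); (0, 0, 1, 0, 0); (2, 2, 0, 0, 0); (0, 2, 0, 0, 0))


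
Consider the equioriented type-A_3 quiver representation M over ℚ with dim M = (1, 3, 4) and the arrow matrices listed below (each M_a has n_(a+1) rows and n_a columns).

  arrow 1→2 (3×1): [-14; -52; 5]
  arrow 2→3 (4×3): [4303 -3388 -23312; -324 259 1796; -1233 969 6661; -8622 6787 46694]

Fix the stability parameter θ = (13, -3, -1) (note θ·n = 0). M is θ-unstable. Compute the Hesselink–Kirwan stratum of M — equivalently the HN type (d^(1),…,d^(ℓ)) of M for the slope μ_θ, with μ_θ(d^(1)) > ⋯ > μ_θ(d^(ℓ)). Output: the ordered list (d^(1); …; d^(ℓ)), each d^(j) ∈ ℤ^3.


Barcode: M ≅ I[1,3], I[2,3]^2, I[3,3]. HN layers by μ_θ (3 steps, strictly decreasing):
  μ^(1)=3; μ^(2)=-1; μ^(3)=-3

((1, 1, 1); (0, 0, 3); (0, 2, 0))


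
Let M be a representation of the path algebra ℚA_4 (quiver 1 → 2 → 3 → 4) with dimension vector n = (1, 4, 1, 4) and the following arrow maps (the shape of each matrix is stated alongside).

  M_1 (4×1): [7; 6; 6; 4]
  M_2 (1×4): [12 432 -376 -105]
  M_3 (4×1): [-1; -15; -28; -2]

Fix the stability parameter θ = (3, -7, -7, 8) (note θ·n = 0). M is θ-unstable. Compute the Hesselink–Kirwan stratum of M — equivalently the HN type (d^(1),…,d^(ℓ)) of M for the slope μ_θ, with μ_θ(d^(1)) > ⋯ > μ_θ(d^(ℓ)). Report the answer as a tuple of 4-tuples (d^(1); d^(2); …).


Interval decomposition of M: I[1,2], I[2,2]^2, I[2,4], I[4,4]^3.
HN type (ℓ=3): μ^(1)=8; μ^(2)=-2; μ^(3)=-7

((0, 0, 0, 4); (1, 1, 0, 0); (0, 3, 1, 0))


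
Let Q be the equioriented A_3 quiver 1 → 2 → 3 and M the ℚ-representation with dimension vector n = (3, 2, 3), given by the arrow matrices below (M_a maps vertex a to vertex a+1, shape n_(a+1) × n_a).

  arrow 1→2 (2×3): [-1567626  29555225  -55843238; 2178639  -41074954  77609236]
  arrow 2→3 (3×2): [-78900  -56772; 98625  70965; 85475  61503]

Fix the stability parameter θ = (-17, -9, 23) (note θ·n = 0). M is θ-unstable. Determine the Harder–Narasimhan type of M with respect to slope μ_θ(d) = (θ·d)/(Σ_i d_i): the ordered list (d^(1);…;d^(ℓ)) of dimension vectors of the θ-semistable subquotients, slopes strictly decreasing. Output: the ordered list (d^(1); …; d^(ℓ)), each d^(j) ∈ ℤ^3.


Via rank(M_{q-1}∘⋯∘M_p): M ≅ I[1,1], I[1,2], I[1,3], I[3,3]^2.
μ_θ-semistable layers: μ^(1)=23; μ^(2)=-9; μ^(3)=-17

((0, 0, 3); (0, 2, 0); (3, 0, 0))


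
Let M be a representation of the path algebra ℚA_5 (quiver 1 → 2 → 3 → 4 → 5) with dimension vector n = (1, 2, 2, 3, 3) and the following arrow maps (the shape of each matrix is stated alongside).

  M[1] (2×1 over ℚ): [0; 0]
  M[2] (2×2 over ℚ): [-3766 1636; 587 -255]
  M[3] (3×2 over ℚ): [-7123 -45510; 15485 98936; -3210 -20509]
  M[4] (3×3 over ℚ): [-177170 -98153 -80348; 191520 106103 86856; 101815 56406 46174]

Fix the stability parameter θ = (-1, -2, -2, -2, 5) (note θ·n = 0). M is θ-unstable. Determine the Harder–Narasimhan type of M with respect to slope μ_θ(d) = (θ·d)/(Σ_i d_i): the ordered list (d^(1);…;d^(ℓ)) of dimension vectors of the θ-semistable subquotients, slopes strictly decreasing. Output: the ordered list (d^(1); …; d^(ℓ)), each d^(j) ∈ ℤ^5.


Interval decomposition of M: I[1,1], I[2,4], I[2,5], I[4,5], I[5,5].
HN type (ℓ=3): μ^(1)=5; μ^(2)=-1; μ^(3)=-2

((0, 0, 0, 0, 3); (1, 0, 0, 0, 0); (0, 2, 2, 3, 0))


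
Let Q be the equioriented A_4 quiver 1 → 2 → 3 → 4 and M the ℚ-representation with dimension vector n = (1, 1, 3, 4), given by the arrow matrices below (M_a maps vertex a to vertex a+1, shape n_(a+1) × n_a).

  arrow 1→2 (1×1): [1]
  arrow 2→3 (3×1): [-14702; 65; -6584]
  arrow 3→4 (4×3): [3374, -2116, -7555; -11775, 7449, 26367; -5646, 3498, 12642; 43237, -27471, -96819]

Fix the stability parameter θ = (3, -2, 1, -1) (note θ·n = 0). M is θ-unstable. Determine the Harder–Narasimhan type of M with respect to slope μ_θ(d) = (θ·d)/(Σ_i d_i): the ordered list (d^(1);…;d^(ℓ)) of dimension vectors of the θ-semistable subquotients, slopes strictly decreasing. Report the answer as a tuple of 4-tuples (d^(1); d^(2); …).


Barcode: M ≅ I[1,4], I[3,3], I[3,4], I[4,4]^2. HN layers by μ_θ (4 steps, strictly decreasing):
  μ^(1)=1; μ^(2)=1/4; μ^(3)=0; μ^(4)=-1

((0, 0, 1, 0); (1, 1, 1, 1); (0, 0, 1, 1); (0, 0, 0, 2))


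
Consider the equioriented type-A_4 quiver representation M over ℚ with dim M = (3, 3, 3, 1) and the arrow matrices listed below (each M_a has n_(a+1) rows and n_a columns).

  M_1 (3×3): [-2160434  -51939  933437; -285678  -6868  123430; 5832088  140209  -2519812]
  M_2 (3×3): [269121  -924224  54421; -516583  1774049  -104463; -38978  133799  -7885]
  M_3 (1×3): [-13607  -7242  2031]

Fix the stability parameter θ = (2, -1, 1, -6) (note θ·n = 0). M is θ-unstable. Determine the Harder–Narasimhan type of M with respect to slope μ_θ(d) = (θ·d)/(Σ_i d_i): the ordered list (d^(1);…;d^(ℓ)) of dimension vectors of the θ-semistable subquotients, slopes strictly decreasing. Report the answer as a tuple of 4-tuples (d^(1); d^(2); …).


Via rank(M_{q-1}∘⋯∘M_p): M ≅ I[1,3]^2, I[1,4].
μ_θ-semistable layers: μ^(1)=1; μ^(2)=1/2; μ^(3)=-1

((0, 0, 2, 0); (2, 2, 0, 0); (1, 1, 1, 1))


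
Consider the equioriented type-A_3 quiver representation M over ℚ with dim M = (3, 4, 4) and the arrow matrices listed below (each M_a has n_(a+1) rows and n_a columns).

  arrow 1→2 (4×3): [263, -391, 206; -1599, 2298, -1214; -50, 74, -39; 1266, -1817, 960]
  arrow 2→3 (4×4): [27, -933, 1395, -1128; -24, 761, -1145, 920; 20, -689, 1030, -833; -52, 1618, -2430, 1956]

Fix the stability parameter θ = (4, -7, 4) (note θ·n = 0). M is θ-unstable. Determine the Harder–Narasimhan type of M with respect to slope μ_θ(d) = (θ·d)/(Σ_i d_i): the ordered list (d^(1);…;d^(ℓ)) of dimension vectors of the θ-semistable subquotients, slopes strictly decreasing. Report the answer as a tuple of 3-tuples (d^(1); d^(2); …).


Via rank(M_{q-1}∘⋯∘M_p): M ≅ I[1,2], I[1,3]^2, I[2,3], I[3,3].
μ_θ-semistable layers: μ^(1)=4; μ^(2)=-3/2; μ^(3)=-7

((0, 0, 4); (3, 3, 0); (0, 1, 0))


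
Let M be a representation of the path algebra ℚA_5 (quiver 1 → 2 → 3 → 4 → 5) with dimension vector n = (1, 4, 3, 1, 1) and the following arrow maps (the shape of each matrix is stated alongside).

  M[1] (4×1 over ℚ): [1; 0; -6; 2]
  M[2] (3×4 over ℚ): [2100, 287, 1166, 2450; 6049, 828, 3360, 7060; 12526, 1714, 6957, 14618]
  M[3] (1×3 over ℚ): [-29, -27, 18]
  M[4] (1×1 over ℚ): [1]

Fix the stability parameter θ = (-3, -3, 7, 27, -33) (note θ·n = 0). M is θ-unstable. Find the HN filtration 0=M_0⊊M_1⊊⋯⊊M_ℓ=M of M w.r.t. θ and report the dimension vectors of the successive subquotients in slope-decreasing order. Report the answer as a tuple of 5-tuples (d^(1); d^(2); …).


Barcode: M ≅ I[1,5], I[2,2], I[2,3]^2. HN layers by μ_θ (3 steps, strictly decreasing):
  μ^(1)=7; μ^(2)=1/3; μ^(3)=-3

((0, 0, 2, 0, 0); (0, 0, 1, 1, 1); (1, 4, 0, 0, 0))


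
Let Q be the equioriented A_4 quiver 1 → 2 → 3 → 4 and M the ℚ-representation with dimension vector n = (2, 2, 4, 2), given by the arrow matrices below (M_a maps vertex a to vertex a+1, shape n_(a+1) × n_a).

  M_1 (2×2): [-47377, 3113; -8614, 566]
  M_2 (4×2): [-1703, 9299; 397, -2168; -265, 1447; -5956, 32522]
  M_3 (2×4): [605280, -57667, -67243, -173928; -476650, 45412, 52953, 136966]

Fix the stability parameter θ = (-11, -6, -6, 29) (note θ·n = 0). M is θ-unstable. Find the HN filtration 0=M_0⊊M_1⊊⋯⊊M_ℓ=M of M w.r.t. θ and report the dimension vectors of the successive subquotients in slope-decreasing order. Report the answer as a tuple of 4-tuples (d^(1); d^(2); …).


Via rank(M_{q-1}∘⋯∘M_p): M ≅ I[1,1], I[1,4], I[2,4], I[3,3]^2.
μ_θ-semistable layers: μ^(1)=29; μ^(2)=-6; μ^(3)=-11

((0, 0, 0, 2); (0, 2, 4, 0); (2, 0, 0, 0))


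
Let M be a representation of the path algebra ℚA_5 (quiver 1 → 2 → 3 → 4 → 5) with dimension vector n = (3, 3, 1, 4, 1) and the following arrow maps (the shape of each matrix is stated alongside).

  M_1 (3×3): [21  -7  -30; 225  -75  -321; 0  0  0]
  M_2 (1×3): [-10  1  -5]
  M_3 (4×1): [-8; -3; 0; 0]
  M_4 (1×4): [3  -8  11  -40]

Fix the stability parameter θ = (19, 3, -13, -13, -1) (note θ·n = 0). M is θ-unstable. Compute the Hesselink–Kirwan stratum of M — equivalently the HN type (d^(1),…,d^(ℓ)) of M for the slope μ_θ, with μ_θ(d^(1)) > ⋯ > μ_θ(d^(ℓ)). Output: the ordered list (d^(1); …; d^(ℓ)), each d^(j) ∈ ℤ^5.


Via rank(M_{q-1}∘⋯∘M_p): M ≅ I[1,1], I[1,2], I[1,4], I[2,2], I[4,4]^2, I[4,5].
μ_θ-semistable layers: μ^(1)=19; μ^(2)=11; μ^(3)=3; μ^(4)=-1; μ^(5)=-13

((1, 0, 0, 0, 0); (1, 1, 0, 0, 0); (0, 1, 0, 0, 0); (1, 1, 1, 1, 1); (0, 0, 0, 3, 0))


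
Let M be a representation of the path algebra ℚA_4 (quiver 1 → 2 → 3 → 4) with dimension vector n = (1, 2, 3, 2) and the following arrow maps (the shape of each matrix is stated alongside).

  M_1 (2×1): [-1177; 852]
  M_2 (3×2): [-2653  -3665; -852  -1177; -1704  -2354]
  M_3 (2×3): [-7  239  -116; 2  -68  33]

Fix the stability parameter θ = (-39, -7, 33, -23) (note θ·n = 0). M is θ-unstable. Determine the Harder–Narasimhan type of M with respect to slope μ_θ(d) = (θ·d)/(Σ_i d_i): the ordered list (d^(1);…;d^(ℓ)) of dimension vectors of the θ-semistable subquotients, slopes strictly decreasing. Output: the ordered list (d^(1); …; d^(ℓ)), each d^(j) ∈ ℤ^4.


Via rank(M_{q-1}∘⋯∘M_p): M ≅ I[1,4], I[2,3], I[3,4].
μ_θ-semistable layers: μ^(1)=33; μ^(2)=5; μ^(3)=-7; μ^(4)=-39

((0, 0, 1, 0); (0, 0, 2, 2); (0, 2, 0, 0); (1, 0, 0, 0))


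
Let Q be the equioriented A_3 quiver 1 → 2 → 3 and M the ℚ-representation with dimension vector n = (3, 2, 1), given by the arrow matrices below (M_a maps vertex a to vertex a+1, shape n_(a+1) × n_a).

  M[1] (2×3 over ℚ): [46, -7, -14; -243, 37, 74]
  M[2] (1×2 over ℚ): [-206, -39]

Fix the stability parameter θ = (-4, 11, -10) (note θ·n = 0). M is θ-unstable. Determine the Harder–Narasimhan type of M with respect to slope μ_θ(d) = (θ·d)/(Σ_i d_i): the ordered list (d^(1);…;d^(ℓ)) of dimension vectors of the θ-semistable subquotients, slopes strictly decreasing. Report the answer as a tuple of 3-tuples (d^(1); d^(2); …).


Interval decomposition of M: I[1,1], I[1,2], I[1,3].
HN type (ℓ=3): μ^(1)=11; μ^(2)=1/2; μ^(3)=-4

((0, 1, 0); (0, 1, 1); (3, 0, 0))


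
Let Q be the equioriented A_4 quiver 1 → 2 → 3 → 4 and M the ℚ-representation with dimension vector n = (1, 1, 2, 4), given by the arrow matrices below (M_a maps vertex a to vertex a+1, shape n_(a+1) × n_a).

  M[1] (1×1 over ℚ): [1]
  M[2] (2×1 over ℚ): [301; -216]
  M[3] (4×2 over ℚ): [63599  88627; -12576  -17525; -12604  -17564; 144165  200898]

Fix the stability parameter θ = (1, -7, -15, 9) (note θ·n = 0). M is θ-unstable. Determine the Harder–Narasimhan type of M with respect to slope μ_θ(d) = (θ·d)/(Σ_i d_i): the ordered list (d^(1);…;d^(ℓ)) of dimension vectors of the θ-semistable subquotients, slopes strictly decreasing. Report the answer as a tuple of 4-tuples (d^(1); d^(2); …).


Via rank(M_{q-1}∘⋯∘M_p): M ≅ I[1,4], I[3,4], I[4,4]^2.
μ_θ-semistable layers: μ^(1)=9; μ^(2)=-7; μ^(3)=-15

((0, 0, 0, 4); (1, 1, 1, 0); (0, 0, 1, 0))


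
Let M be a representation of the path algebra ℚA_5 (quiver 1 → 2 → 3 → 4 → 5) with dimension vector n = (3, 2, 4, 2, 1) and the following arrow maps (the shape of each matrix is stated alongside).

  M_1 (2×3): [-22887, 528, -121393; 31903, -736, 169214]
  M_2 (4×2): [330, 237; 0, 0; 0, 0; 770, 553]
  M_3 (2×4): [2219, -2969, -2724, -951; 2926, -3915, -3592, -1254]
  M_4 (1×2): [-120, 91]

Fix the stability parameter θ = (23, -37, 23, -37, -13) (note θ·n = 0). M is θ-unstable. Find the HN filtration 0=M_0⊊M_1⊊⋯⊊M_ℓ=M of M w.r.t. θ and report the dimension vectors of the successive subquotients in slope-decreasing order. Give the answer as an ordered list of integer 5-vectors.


Interval decomposition of M: I[1,1], I[1,2], I[1,3], I[3,3], I[3,4], I[3,5].
HN type (ℓ=3): μ^(1)=23; μ^(2)=-7; μ^(3)=-9

((1, 0, 2, 0, 0); (2, 2, 1, 1, 0); (0, 0, 1, 1, 1))


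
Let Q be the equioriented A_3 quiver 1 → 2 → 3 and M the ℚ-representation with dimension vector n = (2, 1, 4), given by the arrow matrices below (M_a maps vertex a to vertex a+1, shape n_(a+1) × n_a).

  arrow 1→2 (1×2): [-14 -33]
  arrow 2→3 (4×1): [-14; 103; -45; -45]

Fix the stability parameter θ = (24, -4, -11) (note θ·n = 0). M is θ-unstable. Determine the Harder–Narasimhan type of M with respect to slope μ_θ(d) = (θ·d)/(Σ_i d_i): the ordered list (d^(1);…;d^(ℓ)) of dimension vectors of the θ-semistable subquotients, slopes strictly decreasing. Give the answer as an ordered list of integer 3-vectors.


Interval decomposition of M: I[1,1], I[1,3], I[3,3]^3.
HN type (ℓ=3): μ^(1)=24; μ^(2)=3; μ^(3)=-11

((1, 0, 0); (1, 1, 1); (0, 0, 3))


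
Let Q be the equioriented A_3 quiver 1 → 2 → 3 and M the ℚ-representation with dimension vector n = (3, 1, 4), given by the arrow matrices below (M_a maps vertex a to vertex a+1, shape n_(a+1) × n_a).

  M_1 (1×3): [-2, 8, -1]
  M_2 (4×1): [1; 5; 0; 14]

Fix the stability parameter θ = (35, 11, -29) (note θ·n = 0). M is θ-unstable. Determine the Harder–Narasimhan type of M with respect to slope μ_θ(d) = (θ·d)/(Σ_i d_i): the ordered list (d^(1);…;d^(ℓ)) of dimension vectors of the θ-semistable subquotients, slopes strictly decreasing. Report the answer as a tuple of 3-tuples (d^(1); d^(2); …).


Via rank(M_{q-1}∘⋯∘M_p): M ≅ I[1,1]^2, I[1,3], I[3,3]^3.
μ_θ-semistable layers: μ^(1)=35; μ^(2)=17/3; μ^(3)=-29

((2, 0, 0); (1, 1, 1); (0, 0, 3))


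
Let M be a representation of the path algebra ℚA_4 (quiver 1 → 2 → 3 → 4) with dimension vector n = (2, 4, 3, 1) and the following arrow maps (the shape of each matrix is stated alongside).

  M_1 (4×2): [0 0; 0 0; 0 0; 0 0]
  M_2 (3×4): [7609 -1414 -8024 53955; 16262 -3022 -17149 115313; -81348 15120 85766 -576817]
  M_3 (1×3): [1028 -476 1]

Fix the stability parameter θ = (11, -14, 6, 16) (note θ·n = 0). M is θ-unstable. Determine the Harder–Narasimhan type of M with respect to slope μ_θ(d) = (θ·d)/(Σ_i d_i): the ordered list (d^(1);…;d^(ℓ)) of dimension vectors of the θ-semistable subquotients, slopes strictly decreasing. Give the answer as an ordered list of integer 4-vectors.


Interval decomposition of M: I[1,1]^2, I[2,2], I[2,3]^2, I[2,4].
HN type (ℓ=4): μ^(1)=16; μ^(2)=11; μ^(3)=6; μ^(4)=-14

((0, 0, 0, 1); (2, 0, 0, 0); (0, 0, 3, 0); (0, 4, 0, 0))


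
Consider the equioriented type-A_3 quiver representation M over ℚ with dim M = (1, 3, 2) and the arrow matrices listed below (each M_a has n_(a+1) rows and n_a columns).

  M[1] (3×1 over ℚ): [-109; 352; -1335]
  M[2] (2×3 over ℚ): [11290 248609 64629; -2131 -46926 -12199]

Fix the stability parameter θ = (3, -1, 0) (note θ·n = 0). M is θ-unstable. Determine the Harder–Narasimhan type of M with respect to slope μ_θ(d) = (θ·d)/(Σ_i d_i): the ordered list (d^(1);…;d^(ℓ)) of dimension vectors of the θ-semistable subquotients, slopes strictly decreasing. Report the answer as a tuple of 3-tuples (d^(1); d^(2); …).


Barcode: M ≅ I[1,3], I[2,2], I[2,3]. HN layers by μ_θ (3 steps, strictly decreasing):
  μ^(1)=2/3; μ^(2)=0; μ^(3)=-1

((1, 1, 1); (0, 0, 1); (0, 2, 0))


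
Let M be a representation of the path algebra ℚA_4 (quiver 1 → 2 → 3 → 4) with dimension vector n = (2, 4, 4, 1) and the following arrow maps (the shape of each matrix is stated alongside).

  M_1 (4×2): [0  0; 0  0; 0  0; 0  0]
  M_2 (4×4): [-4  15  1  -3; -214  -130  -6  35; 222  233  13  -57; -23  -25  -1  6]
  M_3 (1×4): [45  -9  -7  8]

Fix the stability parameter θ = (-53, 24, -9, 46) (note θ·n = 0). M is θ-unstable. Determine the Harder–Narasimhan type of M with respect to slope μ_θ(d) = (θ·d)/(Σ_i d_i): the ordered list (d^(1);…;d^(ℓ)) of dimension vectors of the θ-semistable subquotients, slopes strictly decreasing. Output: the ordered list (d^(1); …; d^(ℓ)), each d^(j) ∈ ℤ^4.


Barcode: M ≅ I[1,1]^2, I[2,3]^3, I[2,4]. HN layers by μ_θ (3 steps, strictly decreasing):
  μ^(1)=46; μ^(2)=15/2; μ^(3)=-53

((0, 0, 0, 1); (0, 4, 4, 0); (2, 0, 0, 0))


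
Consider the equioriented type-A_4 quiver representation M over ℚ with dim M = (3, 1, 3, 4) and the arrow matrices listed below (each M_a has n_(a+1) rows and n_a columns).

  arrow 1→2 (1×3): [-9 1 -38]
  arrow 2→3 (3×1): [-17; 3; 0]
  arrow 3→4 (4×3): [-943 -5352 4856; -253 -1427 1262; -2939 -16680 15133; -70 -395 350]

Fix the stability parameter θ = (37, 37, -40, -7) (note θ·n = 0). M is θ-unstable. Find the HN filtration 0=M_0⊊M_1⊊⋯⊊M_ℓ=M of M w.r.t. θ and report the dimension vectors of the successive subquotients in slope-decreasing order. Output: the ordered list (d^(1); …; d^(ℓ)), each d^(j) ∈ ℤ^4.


Via rank(M_{q-1}∘⋯∘M_p): M ≅ I[1,1]^2, I[1,4], I[3,4]^2, I[4,4].
μ_θ-semistable layers: μ^(1)=37; μ^(2)=27/4; μ^(3)=-7; μ^(4)=-40

((2, 0, 0, 0); (1, 1, 1, 1); (0, 0, 0, 3); (0, 0, 2, 0))


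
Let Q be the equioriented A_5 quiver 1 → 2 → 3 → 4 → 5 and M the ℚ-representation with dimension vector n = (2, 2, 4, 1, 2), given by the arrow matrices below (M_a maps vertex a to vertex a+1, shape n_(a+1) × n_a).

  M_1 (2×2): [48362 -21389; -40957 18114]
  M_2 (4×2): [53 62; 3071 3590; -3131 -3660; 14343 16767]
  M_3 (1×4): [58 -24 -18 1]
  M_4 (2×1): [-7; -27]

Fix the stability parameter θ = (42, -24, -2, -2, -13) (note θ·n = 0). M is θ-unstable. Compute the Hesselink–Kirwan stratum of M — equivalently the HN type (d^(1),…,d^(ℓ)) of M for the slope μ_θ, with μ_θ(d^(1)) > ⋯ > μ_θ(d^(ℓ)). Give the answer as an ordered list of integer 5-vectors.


Barcode: M ≅ I[1,3], I[1,5], I[3,3]^2, I[5,5]. HN layers by μ_θ (4 steps, strictly decreasing):
  μ^(1)=16/3; μ^(2)=1/5; μ^(3)=-2; μ^(4)=-13

((1, 1, 1, 0, 0); (1, 1, 1, 1, 1); (0, 0, 2, 0, 0); (0, 0, 0, 0, 1))


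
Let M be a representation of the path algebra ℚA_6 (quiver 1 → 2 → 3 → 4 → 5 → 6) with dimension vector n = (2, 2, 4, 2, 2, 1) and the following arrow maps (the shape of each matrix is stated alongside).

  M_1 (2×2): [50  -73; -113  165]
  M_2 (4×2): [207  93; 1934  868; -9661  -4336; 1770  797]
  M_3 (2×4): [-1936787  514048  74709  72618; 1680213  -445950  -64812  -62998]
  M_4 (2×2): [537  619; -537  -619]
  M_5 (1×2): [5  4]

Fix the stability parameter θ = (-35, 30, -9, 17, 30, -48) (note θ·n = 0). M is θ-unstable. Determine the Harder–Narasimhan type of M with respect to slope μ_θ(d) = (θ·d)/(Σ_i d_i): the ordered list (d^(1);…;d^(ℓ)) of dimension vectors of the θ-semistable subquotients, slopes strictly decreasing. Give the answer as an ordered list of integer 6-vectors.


Barcode: M ≅ I[1,4], I[1,6], I[3,3]^2, I[5,5]. HN layers by μ_θ (6 steps, strictly decreasing):
  μ^(1)=30; μ^(2)=17; μ^(3)=21/2; μ^(4)=4; μ^(5)=-9; μ^(6)=-35

((0, 0, 0, 0, 1, 0); (0, 0, 0, 1, 0, 0); (0, 1, 1, 0, 0, 0); (0, 1, 1, 1, 1, 1); (0, 0, 2, 0, 0, 0); (2, 0, 0, 0, 0, 0))


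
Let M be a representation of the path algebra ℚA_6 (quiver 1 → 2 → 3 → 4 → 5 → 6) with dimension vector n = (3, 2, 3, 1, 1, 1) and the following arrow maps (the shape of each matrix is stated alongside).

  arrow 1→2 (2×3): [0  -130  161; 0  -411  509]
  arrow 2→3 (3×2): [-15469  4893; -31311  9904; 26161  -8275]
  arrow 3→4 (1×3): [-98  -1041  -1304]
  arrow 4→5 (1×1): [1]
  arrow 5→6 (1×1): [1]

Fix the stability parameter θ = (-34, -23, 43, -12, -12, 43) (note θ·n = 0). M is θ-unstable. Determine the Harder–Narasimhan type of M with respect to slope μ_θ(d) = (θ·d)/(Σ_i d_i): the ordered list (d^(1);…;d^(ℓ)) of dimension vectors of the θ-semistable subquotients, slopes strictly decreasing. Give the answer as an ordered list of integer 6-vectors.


Barcode: M ≅ I[1,1], I[1,3], I[1,6], I[3,3]. HN layers by μ_θ (4 steps, strictly decreasing):
  μ^(1)=43; μ^(2)=19/3; μ^(3)=-23; μ^(4)=-34

((0, 0, 2, 0, 0, 1); (0, 0, 1, 1, 1, 0); (0, 2, 0, 0, 0, 0); (3, 0, 0, 0, 0, 0))


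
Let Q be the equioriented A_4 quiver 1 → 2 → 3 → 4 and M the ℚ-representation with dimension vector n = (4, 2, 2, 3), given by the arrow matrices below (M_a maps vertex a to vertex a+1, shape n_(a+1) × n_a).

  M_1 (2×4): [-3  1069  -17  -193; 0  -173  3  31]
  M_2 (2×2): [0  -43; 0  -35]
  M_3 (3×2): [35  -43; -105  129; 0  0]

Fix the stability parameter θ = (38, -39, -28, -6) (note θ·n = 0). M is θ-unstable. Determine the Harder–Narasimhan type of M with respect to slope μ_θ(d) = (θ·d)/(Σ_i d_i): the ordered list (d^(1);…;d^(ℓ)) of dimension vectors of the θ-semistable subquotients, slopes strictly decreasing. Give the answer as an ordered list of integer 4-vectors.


Barcode: M ≅ I[1,1]^2, I[1,2], I[1,3], I[3,4], I[4,4]^2. HN layers by μ_θ (5 steps, strictly decreasing):
  μ^(1)=38; μ^(2)=-1/2; μ^(3)=-6; μ^(4)=-29/3; μ^(5)=-28

((2, 0, 0, 0); (1, 1, 0, 0); (0, 0, 0, 3); (1, 1, 1, 0); (0, 0, 1, 0))


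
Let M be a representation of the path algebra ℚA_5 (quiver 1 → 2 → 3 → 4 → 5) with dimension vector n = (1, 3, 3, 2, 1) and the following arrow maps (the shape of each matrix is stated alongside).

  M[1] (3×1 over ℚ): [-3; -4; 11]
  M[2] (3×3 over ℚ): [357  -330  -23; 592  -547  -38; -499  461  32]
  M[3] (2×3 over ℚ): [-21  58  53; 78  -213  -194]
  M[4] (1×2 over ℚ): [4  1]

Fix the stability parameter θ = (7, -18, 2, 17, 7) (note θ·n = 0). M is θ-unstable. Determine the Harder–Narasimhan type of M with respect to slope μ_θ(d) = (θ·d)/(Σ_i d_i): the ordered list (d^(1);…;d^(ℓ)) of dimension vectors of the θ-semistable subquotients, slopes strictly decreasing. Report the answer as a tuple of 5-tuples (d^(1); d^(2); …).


Via rank(M_{q-1}∘⋯∘M_p): M ≅ I[1,4], I[2,3], I[2,5].
μ_θ-semistable layers: μ^(1)=17; μ^(2)=12; μ^(3)=2; μ^(4)=-11/2; μ^(5)=-18

((0, 0, 0, 1, 0); (0, 0, 0, 1, 1); (0, 0, 3, 0, 0); (1, 1, 0, 0, 0); (0, 2, 0, 0, 0))


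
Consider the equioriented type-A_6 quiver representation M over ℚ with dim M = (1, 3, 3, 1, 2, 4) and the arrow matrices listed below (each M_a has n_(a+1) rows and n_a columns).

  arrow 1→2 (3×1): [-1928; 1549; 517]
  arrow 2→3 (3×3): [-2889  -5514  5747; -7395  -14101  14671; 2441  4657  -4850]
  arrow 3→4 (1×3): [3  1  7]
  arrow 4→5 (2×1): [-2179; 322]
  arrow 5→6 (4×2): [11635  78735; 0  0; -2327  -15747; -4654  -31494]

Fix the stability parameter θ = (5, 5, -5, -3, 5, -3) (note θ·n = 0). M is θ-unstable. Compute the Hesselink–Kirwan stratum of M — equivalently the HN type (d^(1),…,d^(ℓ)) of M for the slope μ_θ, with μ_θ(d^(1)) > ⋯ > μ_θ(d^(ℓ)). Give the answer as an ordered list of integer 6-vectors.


Barcode: M ≅ I[1,6], I[2,3]^2, I[5,5], I[6,6]^3. HN layers by μ_θ (5 steps, strictly decreasing):
  μ^(1)=5; μ^(2)=1; μ^(3)=1/2; μ^(4)=0; μ^(5)=-3

((0, 0, 0, 0, 1, 0); (0, 0, 0, 0, 1, 1); (1, 1, 1, 1, 0, 0); (0, 2, 2, 0, 0, 0); (0, 0, 0, 0, 0, 3))


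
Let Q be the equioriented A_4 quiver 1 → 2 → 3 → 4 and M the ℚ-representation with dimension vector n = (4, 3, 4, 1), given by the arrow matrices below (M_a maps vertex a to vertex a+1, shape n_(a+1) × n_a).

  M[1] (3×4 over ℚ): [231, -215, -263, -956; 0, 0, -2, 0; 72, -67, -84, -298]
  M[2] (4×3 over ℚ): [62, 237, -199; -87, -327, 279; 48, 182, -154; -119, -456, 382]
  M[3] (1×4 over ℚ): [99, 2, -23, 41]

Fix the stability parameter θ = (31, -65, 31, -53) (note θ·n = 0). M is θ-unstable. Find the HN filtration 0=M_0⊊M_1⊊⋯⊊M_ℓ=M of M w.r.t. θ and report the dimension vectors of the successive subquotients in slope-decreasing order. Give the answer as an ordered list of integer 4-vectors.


Via rank(M_{q-1}∘⋯∘M_p): M ≅ I[1,1], I[1,2], I[1,3], I[1,4], I[3,3]^2.
μ_θ-semistable layers: μ^(1)=31; μ^(2)=-11; μ^(3)=-17

((1, 0, 3, 0); (0, 0, 1, 1); (3, 3, 0, 0))


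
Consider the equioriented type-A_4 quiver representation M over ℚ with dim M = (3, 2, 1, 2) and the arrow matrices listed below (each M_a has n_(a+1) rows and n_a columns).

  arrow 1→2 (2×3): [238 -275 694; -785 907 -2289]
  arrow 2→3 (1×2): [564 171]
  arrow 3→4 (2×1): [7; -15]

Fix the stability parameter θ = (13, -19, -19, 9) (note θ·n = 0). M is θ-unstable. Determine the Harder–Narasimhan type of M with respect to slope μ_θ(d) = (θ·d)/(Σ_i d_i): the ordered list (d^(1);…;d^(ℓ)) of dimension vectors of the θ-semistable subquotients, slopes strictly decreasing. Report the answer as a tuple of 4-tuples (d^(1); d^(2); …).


Barcode: M ≅ I[1,1], I[1,2], I[1,4], I[4,4]. HN layers by μ_θ (4 steps, strictly decreasing):
  μ^(1)=13; μ^(2)=9; μ^(3)=-3; μ^(4)=-25/3

((1, 0, 0, 0); (0, 0, 0, 2); (1, 1, 0, 0); (1, 1, 1, 0))


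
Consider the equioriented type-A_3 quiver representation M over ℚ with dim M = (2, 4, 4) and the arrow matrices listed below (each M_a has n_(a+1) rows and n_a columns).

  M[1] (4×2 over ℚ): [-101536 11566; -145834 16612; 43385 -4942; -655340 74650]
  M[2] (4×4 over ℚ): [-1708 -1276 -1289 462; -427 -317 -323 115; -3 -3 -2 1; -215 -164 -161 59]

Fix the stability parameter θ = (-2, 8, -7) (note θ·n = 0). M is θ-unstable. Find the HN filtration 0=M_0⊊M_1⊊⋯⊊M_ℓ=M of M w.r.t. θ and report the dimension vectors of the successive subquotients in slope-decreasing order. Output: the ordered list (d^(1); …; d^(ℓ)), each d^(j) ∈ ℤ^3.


Via rank(M_{q-1}∘⋯∘M_p): M ≅ I[1,2], I[1,3], I[2,3]^2, I[3,3].
μ_θ-semistable layers: μ^(1)=8; μ^(2)=1/2; μ^(3)=-2; μ^(4)=-7

((0, 1, 0); (0, 3, 3); (2, 0, 0); (0, 0, 1))


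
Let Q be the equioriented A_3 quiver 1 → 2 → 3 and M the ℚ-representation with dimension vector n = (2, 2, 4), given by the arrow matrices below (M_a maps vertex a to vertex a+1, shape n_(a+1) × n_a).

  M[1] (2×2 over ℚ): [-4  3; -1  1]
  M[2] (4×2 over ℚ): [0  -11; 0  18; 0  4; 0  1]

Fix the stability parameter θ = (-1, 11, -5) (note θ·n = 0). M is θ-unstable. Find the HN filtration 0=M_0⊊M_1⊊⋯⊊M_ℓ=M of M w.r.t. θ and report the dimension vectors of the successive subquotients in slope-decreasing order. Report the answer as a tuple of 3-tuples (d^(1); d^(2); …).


Via rank(M_{q-1}∘⋯∘M_p): M ≅ I[1,2], I[1,3], I[3,3]^3.
μ_θ-semistable layers: μ^(1)=11; μ^(2)=3; μ^(3)=-1; μ^(4)=-5

((0, 1, 0); (0, 1, 1); (2, 0, 0); (0, 0, 3))


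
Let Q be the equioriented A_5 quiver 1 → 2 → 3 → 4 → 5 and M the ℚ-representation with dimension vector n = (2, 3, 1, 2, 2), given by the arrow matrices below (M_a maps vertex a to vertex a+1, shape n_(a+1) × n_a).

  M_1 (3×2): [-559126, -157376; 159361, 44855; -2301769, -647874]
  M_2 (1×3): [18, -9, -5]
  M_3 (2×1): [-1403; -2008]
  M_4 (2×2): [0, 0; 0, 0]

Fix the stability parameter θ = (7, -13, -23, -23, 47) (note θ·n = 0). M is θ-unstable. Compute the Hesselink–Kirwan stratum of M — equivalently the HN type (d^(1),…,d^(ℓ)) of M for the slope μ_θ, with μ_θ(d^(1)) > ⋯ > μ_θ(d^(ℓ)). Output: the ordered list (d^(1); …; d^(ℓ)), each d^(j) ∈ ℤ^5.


Interval decomposition of M: I[1,2], I[1,4], I[2,2], I[4,4], I[5,5]^2.
HN type (ℓ=4): μ^(1)=47; μ^(2)=-3; μ^(3)=-13; μ^(4)=-23

((0, 0, 0, 0, 2); (1, 1, 0, 0, 0); (1, 2, 1, 1, 0); (0, 0, 0, 1, 0))


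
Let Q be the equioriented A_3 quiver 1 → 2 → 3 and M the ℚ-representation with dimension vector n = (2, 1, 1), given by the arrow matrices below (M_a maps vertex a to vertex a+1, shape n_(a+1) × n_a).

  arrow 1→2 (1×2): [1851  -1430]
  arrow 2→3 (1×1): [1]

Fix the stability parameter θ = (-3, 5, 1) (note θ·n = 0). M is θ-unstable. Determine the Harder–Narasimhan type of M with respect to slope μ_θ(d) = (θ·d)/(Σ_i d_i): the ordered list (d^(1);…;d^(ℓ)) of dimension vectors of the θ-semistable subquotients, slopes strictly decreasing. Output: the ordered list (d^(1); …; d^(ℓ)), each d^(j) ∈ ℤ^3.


Interval decomposition of M: I[1,1], I[1,3].
HN type (ℓ=2): μ^(1)=3; μ^(2)=-3

((0, 1, 1); (2, 0, 0))


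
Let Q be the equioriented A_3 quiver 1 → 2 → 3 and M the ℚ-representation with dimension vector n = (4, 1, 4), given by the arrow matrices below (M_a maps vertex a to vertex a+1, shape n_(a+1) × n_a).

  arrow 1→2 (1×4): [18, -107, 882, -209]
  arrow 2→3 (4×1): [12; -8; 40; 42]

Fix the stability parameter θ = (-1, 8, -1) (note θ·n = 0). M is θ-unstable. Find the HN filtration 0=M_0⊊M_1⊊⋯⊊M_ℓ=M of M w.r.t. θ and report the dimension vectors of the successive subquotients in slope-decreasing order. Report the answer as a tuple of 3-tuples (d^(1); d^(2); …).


Via rank(M_{q-1}∘⋯∘M_p): M ≅ I[1,1]^3, I[1,3], I[3,3]^3.
μ_θ-semistable layers: μ^(1)=7/2; μ^(2)=-1

((0, 1, 1); (4, 0, 3))


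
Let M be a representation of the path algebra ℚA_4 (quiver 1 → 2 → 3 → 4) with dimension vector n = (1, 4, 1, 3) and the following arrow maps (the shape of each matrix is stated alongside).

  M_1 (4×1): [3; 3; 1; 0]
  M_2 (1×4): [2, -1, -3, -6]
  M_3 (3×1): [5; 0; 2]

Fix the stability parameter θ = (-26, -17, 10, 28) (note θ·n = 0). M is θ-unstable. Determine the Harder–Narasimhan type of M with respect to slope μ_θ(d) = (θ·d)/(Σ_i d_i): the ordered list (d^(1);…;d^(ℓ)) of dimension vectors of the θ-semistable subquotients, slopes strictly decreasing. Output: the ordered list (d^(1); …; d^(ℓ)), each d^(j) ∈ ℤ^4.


Barcode: M ≅ I[1,2], I[2,2]^2, I[2,4], I[4,4]^2. HN layers by μ_θ (4 steps, strictly decreasing):
  μ^(1)=28; μ^(2)=10; μ^(3)=-17; μ^(4)=-26

((0, 0, 0, 3); (0, 0, 1, 0); (0, 4, 0, 0); (1, 0, 0, 0))


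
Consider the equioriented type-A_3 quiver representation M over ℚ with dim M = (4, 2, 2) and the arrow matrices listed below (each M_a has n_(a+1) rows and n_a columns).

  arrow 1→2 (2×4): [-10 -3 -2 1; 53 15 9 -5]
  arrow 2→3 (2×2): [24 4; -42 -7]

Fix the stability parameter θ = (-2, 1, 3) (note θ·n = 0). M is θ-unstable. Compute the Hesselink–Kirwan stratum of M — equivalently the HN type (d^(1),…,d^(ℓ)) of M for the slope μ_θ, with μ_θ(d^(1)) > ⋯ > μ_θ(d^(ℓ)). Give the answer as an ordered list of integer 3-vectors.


Barcode: M ≅ I[1,1]^2, I[1,2], I[1,3], I[3,3]. HN layers by μ_θ (3 steps, strictly decreasing):
  μ^(1)=3; μ^(2)=1; μ^(3)=-2

((0, 0, 2); (0, 2, 0); (4, 0, 0))


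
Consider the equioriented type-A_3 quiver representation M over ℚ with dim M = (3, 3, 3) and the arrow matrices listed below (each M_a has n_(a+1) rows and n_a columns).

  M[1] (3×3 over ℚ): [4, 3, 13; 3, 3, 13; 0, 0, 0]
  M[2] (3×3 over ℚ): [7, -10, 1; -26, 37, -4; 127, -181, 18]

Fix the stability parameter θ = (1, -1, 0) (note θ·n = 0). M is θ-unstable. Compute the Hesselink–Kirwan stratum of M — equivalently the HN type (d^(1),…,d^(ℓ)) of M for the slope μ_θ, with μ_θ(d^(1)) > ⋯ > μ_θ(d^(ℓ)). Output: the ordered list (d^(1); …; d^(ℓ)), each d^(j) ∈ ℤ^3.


Barcode: M ≅ I[1,1], I[1,3]^2, I[2,3]. HN layers by μ_θ (3 steps, strictly decreasing):
  μ^(1)=1; μ^(2)=0; μ^(3)=-1

((1, 0, 0); (2, 2, 3); (0, 1, 0))


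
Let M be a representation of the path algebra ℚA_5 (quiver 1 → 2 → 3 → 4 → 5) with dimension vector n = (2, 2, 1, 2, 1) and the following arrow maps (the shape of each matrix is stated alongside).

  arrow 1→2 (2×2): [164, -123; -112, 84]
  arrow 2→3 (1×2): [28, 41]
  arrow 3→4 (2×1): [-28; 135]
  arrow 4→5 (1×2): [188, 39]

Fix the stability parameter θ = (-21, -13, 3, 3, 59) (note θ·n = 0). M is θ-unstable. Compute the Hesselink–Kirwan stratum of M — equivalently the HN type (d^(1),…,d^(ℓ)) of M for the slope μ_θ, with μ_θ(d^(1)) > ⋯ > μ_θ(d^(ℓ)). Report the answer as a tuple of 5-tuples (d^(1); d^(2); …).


Interval decomposition of M: I[1,1], I[1,2], I[2,5], I[4,4].
HN type (ℓ=4): μ^(1)=59; μ^(2)=3; μ^(3)=-13; μ^(4)=-21

((0, 0, 0, 0, 1); (0, 0, 1, 2, 0); (0, 2, 0, 0, 0); (2, 0, 0, 0, 0))


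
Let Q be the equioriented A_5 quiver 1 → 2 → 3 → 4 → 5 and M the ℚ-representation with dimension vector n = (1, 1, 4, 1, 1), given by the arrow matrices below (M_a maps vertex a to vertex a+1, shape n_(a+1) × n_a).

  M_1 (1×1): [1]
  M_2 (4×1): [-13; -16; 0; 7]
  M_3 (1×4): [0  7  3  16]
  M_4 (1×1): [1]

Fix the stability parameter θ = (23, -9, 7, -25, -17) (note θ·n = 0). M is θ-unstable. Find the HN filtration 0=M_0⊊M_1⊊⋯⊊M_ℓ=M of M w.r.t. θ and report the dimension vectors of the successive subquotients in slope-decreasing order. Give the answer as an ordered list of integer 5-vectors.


Via rank(M_{q-1}∘⋯∘M_p): M ≅ I[1,3], I[3,3]^2, I[3,5].
μ_θ-semistable layers: μ^(1)=7; μ^(2)=-35/3

((1, 1, 3, 0, 0); (0, 0, 1, 1, 1))


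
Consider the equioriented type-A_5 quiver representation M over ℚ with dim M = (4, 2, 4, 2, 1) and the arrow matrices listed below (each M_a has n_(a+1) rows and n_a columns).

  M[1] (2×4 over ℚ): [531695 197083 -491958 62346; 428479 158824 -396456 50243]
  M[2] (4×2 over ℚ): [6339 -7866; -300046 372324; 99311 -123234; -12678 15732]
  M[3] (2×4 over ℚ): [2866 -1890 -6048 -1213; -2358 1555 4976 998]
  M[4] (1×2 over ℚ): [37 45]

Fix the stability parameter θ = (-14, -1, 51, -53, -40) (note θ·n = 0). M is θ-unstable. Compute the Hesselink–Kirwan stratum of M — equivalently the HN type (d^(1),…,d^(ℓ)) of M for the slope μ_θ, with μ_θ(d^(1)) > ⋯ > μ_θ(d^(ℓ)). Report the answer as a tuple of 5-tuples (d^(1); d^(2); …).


Barcode: M ≅ I[1,1]^2, I[1,2], I[1,3], I[3,3], I[3,4], I[3,5]. HN layers by μ_θ (3 steps, strictly decreasing):
  μ^(1)=51; μ^(2)=-1; μ^(3)=-14

((0, 0, 2, 0, 0); (0, 2, 1, 1, 0); (4, 0, 1, 1, 1))


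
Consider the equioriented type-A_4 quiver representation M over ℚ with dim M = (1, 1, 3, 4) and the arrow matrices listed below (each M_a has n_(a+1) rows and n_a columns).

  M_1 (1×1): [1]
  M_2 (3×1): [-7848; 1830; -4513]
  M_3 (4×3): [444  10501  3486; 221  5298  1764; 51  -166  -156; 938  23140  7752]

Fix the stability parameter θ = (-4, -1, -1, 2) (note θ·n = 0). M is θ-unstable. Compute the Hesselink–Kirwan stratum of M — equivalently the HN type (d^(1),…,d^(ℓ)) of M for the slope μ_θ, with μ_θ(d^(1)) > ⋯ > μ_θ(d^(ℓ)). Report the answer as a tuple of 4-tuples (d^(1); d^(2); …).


Barcode: M ≅ I[1,3], I[3,4]^2, I[4,4]^2. HN layers by μ_θ (3 steps, strictly decreasing):
  μ^(1)=2; μ^(2)=-1; μ^(3)=-4

((0, 0, 0, 4); (0, 1, 3, 0); (1, 0, 0, 0))


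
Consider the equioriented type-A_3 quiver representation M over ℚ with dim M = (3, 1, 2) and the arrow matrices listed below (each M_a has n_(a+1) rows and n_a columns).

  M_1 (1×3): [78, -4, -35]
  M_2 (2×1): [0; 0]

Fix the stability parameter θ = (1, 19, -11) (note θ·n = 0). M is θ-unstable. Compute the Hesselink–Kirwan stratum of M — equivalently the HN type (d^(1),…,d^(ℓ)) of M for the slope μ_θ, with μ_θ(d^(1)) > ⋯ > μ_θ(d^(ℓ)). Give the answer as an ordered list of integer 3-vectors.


Interval decomposition of M: I[1,1]^2, I[1,2], I[3,3]^2.
HN type (ℓ=3): μ^(1)=19; μ^(2)=1; μ^(3)=-11

((0, 1, 0); (3, 0, 0); (0, 0, 2))


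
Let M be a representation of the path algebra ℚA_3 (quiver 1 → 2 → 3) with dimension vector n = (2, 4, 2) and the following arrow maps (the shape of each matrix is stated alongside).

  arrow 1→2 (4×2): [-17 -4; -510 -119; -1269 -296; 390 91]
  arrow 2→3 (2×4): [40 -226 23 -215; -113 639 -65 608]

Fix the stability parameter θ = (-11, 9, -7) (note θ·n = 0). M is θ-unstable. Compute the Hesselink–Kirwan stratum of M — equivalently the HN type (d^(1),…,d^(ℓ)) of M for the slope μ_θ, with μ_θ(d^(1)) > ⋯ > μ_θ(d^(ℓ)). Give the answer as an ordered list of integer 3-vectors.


Barcode: M ≅ I[1,3]^2, I[2,2]^2. HN layers by μ_θ (3 steps, strictly decreasing):
  μ^(1)=9; μ^(2)=1; μ^(3)=-11

((0, 2, 0); (0, 2, 2); (2, 0, 0))


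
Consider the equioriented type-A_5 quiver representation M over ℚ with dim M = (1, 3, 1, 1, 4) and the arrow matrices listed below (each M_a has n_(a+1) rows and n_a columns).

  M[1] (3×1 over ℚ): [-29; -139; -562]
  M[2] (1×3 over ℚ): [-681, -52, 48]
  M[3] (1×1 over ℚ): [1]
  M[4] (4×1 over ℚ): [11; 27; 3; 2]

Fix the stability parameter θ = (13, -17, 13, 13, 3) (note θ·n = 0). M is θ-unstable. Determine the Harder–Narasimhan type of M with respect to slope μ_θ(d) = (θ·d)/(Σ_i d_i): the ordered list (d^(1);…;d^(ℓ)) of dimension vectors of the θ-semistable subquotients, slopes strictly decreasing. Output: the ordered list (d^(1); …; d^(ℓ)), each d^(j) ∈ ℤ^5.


Interval decomposition of M: I[1,5], I[2,2]^2, I[5,5]^3.
HN type (ℓ=4): μ^(1)=29/3; μ^(2)=3; μ^(3)=-2; μ^(4)=-17

((0, 0, 1, 1, 1); (0, 0, 0, 0, 3); (1, 1, 0, 0, 0); (0, 2, 0, 0, 0))


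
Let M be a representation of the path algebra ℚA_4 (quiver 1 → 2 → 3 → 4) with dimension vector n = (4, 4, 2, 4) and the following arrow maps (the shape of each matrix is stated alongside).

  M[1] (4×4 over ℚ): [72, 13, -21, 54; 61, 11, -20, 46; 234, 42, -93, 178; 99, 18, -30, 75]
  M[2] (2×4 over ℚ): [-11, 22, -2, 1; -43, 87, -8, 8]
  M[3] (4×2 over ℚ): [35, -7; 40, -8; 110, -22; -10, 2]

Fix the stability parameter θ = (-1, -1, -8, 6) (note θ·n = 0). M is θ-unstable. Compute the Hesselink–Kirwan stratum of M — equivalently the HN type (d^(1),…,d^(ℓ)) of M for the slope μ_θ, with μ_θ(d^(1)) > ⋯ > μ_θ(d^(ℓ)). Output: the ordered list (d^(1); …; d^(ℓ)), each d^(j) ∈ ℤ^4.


Barcode: M ≅ I[1,2]^2, I[1,3], I[1,4], I[4,4]^3. HN layers by μ_θ (3 steps, strictly decreasing):
  μ^(1)=6; μ^(2)=-1; μ^(3)=-10/3

((0, 0, 0, 4); (2, 2, 0, 0); (2, 2, 2, 0))
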